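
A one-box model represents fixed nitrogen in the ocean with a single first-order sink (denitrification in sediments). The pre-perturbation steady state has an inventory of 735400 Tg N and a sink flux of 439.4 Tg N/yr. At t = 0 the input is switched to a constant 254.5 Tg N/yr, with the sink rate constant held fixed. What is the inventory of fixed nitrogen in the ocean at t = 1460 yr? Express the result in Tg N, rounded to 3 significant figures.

The sink rate constant is k = F₀/M₀ = 439.4/735400 = 0.0005975 yr⁻¹.
Solving dM/dt = F₁ − kM with M(0) = M₀ gives M(t) = F₁/k + (M₀ − F₁/k)·e^(−kt).
F₁/k = 254.5/0.0005975 = 425940 Tg N; kt = 0.0005975 × 1460 = 0.8723, e^(−kt) = 0.4180.
M(1460) = 425940 + (735400 − 425940) × 0.4180 = 425940 + 129300 = 555290 Tg N.

555000 Tg N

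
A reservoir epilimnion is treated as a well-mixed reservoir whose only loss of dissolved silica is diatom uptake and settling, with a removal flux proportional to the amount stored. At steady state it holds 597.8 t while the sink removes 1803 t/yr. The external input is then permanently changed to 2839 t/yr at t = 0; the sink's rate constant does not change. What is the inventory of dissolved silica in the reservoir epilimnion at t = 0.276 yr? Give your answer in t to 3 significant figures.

792 t

Residence time τ = M₀/F₀ = 0.3316 yr. The eventual steady state is M_∞ = M₀·(F₁/F₀) = 597.8 × 2839/1803 = 941.29 t.
The anomaly ΔM(t) = M(t) − M_∞ decays as ΔM₀·e^(−t/τ) with ΔM₀ = 597.8 − 941.29 = −343.5 t.
At t = 0.276 yr, e^(−t/τ) = e^(−0.8324) = 0.4350, so ΔM = −149.4 t and M = 941.29 − 149.4 = 791.88 t.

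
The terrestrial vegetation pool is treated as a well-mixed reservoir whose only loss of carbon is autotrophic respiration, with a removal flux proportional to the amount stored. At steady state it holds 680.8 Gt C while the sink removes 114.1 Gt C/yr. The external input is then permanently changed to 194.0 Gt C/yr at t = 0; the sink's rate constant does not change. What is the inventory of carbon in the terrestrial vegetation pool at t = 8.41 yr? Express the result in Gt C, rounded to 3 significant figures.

τ = M₀/F₀ = 680.8/114.1 = 5.967 yr; rate constant k = 1/τ.
New steady state M_∞ = F₁/k = F₁·τ = 194.0 × 5.967 = 1157.5 Gt C.
M(t) = M_∞ + (M₀ − M_∞)·e^(−t/τ); t/τ = 8.41/5.967 = 1.409, so e^(−t/τ) = 0.2443.
M(t) = 1157.5 − 476.7 × 0.2443 = 1041.1 Gt C.

1040 Gt C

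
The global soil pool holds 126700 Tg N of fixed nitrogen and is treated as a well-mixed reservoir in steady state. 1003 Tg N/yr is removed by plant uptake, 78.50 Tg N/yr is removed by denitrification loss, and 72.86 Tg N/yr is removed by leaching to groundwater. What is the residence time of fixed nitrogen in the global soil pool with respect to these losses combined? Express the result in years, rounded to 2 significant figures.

Total removal = 1003 + 78.50 + 72.86 = 1154.4 Tg N/yr.
τ = M / ΣF_out = 126700 / 1154.4 = 109.8 yr.

110 yr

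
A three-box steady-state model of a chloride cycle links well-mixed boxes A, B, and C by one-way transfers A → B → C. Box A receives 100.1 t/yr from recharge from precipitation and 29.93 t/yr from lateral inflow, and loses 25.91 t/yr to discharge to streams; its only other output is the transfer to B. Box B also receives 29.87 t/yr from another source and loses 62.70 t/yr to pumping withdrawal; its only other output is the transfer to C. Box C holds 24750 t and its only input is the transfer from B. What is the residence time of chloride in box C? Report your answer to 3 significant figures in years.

Box A: F(A→B) = (100.1 + 29.93) − 25.91 = 104.12 t/yr.
Box B: F(B→C) = (104.12 + 29.87) − 62.70 = 71.290 t/yr.
Box C throughput = its input = 71.290 t/yr; τ = 24750 / 71.290 = 347.2 yr.

347 yr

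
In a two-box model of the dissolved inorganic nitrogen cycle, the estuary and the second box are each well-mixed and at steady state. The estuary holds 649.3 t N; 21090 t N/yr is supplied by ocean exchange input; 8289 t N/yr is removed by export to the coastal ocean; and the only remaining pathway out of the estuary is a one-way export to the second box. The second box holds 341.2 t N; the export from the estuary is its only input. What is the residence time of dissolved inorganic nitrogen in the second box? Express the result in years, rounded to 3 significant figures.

0.0267 yr

Balance the estuary: ΣF_in = 21090 t N/yr.
Export to the second box = ΣF_in − (8289) = 12801 t N/yr.
At steady state the output of the second box equals its input, 12801 t N/yr.
τ = M / F = 341.2 / 12801 = 0.02665 yr.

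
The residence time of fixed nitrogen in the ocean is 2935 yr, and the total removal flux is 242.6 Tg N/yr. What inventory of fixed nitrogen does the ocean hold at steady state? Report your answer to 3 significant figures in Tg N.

712000 Tg N

τ = M/F ⇒ M = τ × F = 2935 × 242.6 = 712000 Tg N.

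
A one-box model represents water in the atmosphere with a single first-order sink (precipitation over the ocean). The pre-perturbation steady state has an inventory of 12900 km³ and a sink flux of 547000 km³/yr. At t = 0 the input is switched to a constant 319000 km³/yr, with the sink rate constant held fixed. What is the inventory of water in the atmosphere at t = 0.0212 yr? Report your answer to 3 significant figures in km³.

The sink rate constant is k = F₀/M₀ = 547000/12900 = 42.40 yr⁻¹.
Solving dM/dt = F₁ − kM with M(0) = M₀ gives M(t) = F₁/k + (M₀ − F₁/k)·e^(−kt).
F₁/k = 319000/42.40 = 7523.0 km³; kt = 42.40 × 0.0212 = 0.8989, e^(−kt) = 0.4070.
M(0.0212) = 7523.0 + (12900 − 7523.0) × 0.4070 = 7523.0 + 2188 = 9711.5 km³.

9710 km³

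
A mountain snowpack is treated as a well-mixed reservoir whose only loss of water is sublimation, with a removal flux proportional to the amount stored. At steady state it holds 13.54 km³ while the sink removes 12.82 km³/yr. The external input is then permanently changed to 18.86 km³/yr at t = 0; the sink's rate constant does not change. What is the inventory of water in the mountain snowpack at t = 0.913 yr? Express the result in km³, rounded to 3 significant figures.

17.2 km³

The sink rate constant is k = F₀/M₀ = 12.82/13.54 = 0.9468 yr⁻¹.
Solving dM/dt = F₁ − kM with M(0) = M₀ gives M(t) = F₁/k + (M₀ − F₁/k)·e^(−kt).
F₁/k = 18.86/0.9468 = 19.919 km³; kt = 0.9468 × 0.913 = 0.8645, e^(−kt) = 0.4213.
M(0.913) = 19.919 + (13.54 − 19.919) × 0.4213 = 19.919 − 2.687 = 17.232 km³.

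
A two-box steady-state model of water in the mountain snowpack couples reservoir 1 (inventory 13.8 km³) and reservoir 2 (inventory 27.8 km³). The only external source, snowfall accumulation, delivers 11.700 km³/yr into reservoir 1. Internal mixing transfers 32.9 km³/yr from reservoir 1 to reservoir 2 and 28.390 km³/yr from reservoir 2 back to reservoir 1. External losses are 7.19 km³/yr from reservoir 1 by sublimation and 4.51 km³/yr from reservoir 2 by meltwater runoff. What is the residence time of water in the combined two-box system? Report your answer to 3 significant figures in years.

3.56 yr

For the system as a whole, the A↔B exchange is internal and contributes nothing to the throughput; only the external sinks remove mass.
M_total = 13.8 + 27.8 = 41.600 km³.
ΣF_external_out = 7.19 + 4.51 = 11.700 km³/yr.
τ = M_total / ΣF_ext = 41.600 / 11.700 = 3.556 yr.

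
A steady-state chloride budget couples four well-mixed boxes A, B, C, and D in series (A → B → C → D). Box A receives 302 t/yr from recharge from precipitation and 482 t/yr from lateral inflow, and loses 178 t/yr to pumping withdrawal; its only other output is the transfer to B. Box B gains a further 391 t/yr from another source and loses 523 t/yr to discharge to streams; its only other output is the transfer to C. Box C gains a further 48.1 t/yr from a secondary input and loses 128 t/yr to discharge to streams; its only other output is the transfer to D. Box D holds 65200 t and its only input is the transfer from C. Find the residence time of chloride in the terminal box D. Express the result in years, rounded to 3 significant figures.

165 yr

Box A: F(A→B) = (302 + 482) − 178 = 606.00 t/yr.
Box B: F(B→C) = (606.00 + 391) − 523 = 474.00 t/yr.
Box C: F(C→D) = (474.00 + 48.1) − 128 = 394.10 t/yr.
Box D throughput = its input = 394.10 t/yr; τ = 65200 / 394.10 = 165.4 yr.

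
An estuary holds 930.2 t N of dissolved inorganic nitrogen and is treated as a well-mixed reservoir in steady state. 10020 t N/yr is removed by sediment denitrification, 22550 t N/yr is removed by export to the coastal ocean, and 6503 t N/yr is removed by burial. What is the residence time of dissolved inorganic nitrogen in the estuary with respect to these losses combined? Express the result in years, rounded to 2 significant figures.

0.024 yr

Total removal = 10020 + 22550 + 6503 = 39073 t N/yr.
τ = M / ΣF_out = 930.2 / 39073 = 0.02381 yr.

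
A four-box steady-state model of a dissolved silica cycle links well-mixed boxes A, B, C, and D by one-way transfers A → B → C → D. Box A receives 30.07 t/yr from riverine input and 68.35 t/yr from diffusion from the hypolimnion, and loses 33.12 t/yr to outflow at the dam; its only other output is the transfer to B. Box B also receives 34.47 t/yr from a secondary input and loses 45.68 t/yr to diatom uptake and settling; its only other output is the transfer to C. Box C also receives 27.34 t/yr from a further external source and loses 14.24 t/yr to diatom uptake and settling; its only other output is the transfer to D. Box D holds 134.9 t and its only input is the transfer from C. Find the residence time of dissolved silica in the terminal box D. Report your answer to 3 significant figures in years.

2.01 yr

Box A: F(A→B) = (30.07 + 68.35) − 33.12 = 65.300 t/yr.
Box B: F(B→C) = (65.300 + 34.47) − 45.68 = 54.090 t/yr.
Box C: F(C→D) = (54.090 + 27.34) − 14.24 = 67.190 t/yr.
Box D throughput = its input = 67.190 t/yr; τ = 134.9 / 67.190 = 2.008 yr.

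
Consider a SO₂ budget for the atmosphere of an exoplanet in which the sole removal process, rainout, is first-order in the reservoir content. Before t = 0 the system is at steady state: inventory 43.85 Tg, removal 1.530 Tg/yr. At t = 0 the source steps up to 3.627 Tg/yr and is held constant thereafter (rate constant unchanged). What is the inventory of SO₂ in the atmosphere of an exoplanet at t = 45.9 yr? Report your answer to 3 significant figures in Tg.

Residence time τ = M₀/F₀ = 28.66 yr. The eventual steady state is M_∞ = M₀·(F₁/F₀) = 43.85 × 3.627/1.530 = 103.95 Tg.
The anomaly ΔM(t) = M(t) − M_∞ decays as ΔM₀·e^(−t/τ) with ΔM₀ = 43.85 − 103.95 = −60.10 Tg.
At t = 45.9 yr, e^(−t/τ) = e^(−1.602) = 0.2016, so ΔM = −12.12 Tg and M = 103.95 − 12.12 = 91.835 Tg.

91.8 Tg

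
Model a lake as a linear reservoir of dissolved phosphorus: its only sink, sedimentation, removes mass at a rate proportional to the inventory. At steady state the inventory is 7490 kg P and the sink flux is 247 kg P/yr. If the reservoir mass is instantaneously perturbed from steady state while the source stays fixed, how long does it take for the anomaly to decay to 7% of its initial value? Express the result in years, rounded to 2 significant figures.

For a linear reservoir the anomaly decays as exp(−t/τ) with τ = M/F = 7490/247 = 30.32 yr.
exp(−t/τ) = 0.07 ⇒ t = −τ ln(0.07) = 30.32 × 2.659 = 80.64 yr.

81 yr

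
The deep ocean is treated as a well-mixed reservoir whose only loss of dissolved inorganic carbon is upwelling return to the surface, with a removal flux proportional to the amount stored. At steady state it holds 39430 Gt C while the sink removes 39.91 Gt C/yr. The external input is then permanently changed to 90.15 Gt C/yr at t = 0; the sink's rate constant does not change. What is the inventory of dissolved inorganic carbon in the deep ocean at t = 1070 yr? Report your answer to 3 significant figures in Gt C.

72300 Gt C

τ = M₀/F₀ = 39430/39.91 = 988.0 yr; rate constant k = 1/τ.
New steady state M_∞ = F₁/k = F₁·τ = 90.15 × 988.0 = 89066 Gt C.
M(t) = M_∞ + (M₀ − M_∞)·e^(−t/τ); t/τ = 1070/988.0 = 1.083, so e^(−t/τ) = 0.3386.
M(t) = 89066 − 49640 × 0.3386 = 72261 Gt C.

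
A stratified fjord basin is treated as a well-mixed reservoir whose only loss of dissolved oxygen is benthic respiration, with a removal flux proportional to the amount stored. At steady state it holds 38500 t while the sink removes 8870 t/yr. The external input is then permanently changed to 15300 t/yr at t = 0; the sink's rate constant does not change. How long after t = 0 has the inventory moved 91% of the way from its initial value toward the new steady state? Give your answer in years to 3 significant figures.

τ = M₀/F₀ = 38500/8870 = 4.340 yr.
The remaining gap fraction is e^(−t/τ); 91% covered ⇒ e^(−t/τ) = 0.0900.
t = −τ ln(0.0900) = 4.340 × 2.408 = 10.45 yr.

10.5 yr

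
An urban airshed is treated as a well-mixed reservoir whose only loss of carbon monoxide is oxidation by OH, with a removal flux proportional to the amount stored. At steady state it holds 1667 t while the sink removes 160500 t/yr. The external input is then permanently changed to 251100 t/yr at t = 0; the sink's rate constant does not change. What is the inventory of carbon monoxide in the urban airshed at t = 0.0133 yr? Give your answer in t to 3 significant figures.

2350 t

τ = M₀/F₀ = 1667/160500 = 0.01039 yr; rate constant k = 1/τ.
New steady state M_∞ = F₁/k = F₁·τ = 251100 × 0.01039 = 2608.0 t.
M(t) = M_∞ + (M₀ − M_∞)·e^(−t/τ); t/τ = 0.0133/0.01039 = 1.281, so e^(−t/τ) = 0.2779.
M(t) = 2608.0 − 941.0 × 0.2779 = 2346.5 t.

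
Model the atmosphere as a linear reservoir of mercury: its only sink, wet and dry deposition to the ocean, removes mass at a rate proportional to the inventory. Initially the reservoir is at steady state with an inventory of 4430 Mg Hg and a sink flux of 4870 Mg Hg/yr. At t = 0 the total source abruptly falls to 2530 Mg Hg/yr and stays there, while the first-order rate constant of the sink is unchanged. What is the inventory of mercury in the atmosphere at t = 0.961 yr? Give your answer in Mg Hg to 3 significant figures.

3040 Mg Hg

The sink rate constant is k = F₀/M₀ = 4870/4430 = 1.099 yr⁻¹.
Solving dM/dt = F₁ − kM with M(0) = M₀ gives M(t) = F₁/k + (M₀ − F₁/k)·e^(−kt).
F₁/k = 2530/1.099 = 2301.4 Mg Hg; kt = 1.099 × 0.961 = 1.056, e^(−kt) = 0.3477.
M(0.961) = 2301.4 + (4430 − 2301.4) × 0.3477 = 2301.4 + 740.1 = 3041.5 Mg Hg.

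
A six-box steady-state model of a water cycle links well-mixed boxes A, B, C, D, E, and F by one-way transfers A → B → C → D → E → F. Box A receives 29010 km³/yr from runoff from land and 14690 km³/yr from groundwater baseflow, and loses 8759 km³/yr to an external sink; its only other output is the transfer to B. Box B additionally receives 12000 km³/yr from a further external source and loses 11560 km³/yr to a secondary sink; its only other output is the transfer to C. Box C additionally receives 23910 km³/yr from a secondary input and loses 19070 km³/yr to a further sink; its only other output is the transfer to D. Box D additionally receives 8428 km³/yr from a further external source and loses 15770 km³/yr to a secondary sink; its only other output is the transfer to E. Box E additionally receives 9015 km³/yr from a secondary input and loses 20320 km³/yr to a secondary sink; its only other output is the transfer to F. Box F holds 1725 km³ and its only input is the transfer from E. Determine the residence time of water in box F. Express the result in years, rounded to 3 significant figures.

0.0800 yr

Box A: F(A→B) = (29010 + 14690) − 8759 = 34941 km³/yr.
Box B: F(B→C) = (34941 + 12000) − 11560 = 35381 km³/yr.
Box C: F(C→D) = (35381 + 23910) − 19070 = 40221 km³/yr.
Box D: F(D→E) = (40221 + 8428) − 15770 = 32879 km³/yr.
Box E: F(E→F) = (32879 + 9015) − 20320 = 21574 km³/yr.
Box F throughput = its input = 21574 km³/yr; τ = 1725 / 21574 = 0.07996 yr.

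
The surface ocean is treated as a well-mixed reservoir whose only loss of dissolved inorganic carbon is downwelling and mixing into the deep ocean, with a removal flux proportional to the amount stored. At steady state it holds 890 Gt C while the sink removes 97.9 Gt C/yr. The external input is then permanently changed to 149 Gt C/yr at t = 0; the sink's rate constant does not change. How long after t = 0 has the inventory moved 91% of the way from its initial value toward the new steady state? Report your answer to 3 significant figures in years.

21.9 yr

τ = M₀/F₀ = 890/97.9 = 9.091 yr.
The remaining gap fraction is e^(−t/τ); 91% covered ⇒ e^(−t/τ) = 0.0900.
t = −τ ln(0.0900) = 9.091 × 2.408 = 21.89 yr.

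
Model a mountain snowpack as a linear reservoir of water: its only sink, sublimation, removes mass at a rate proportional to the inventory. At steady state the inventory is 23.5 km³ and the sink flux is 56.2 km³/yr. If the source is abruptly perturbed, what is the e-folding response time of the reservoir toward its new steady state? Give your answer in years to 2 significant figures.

0.42 yr

For a linear reservoir the response time equals the residence time τ = M/F.
τ = 23.5 / 56.2 = 0.4181 yr.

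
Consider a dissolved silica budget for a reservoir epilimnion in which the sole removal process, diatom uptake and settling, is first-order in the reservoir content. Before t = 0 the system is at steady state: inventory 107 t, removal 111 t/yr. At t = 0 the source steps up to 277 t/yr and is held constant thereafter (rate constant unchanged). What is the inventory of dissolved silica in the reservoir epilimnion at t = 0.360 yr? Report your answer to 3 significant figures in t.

The sink rate constant is k = F₀/M₀ = 111/107 = 1.037 yr⁻¹.
Solving dM/dt = F₁ − kM with M(0) = M₀ gives M(t) = F₁/k + (M₀ − F₁/k)·e^(−kt).
F₁/k = 277/1.037 = 267.02 t; kt = 1.037 × 0.360 = 0.3735, e^(−kt) = 0.6883.
M(0.360) = 267.02 + (107 − 267.02) × 0.6883 = 267.02 − 110.1 = 156.87 t.

157 t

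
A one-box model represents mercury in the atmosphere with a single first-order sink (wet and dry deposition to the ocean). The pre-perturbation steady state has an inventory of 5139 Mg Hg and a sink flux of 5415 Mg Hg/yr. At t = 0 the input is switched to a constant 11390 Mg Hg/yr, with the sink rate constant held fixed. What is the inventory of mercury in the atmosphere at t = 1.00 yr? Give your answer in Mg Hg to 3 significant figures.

8830 Mg Hg

τ = M₀/F₀ = 5139/5415 = 0.9490 yr; rate constant k = 1/τ.
New steady state M_∞ = F₁/k = F₁·τ = 11390 × 0.9490 = 10809 Mg Hg.
M(t) = M_∞ + (M₀ − M_∞)·e^(−t/τ); t/τ = 1.00/0.9490 = 1.054, so e^(−t/τ) = 0.3486.
M(t) = 10809 − 5670 × 0.3486 = 8832.5 Mg Hg.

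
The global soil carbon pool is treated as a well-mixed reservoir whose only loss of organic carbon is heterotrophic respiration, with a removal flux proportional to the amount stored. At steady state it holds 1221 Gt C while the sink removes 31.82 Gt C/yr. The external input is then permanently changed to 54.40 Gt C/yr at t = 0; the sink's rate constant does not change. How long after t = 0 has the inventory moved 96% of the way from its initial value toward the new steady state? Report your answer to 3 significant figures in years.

τ = M₀/F₀ = 1221/31.82 = 38.37 yr.
The remaining gap fraction is e^(−t/τ); 96% covered ⇒ e^(−t/τ) = 0.0400.
t = −τ ln(0.0400) = 38.37 × 3.219 = 123.5 yr.

124 yr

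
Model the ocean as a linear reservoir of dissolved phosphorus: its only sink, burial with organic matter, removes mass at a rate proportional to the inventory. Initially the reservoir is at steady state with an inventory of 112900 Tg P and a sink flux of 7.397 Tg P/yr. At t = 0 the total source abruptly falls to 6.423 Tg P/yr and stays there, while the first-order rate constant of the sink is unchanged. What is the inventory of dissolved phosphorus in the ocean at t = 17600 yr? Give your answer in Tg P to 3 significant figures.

τ = M₀/F₀ = 112900/7.397 = 15260 yr; rate constant k = 1/τ.
New steady state M_∞ = F₁/k = F₁·τ = 6.423 × 15260 = 98034 Tg P.
M(t) = M_∞ + (M₀ − M_∞)·e^(−t/τ); t/τ = 17600/15260 = 1.153, so e^(−t/τ) = 0.3157.
M(t) = 98034 + 14870 × 0.3157 = 102730 Tg P.

103000 Tg P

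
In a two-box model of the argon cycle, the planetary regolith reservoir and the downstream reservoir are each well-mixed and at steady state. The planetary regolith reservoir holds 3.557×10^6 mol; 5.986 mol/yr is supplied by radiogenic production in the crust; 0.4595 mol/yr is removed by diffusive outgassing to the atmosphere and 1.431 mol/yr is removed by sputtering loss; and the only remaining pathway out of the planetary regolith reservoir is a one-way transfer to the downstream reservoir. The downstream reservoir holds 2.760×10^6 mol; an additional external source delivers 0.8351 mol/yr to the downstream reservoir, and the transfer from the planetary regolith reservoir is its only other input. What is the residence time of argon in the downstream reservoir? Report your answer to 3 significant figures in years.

560000 yr

Balance the planetary regolith reservoir: ΣF_in = 5.9860 mol/yr.
Transfer to the downstream reservoir = ΣF_in − (0.4595 + 1.431) = 4.0955 mol/yr.
Total input to the downstream reservoir = 4.0955 + 0.8351 = 4.9306 mol/yr; at steady state this equals its total output.
τ = M / F = 2.760×10^6 / 4.9306 = 559800 yr.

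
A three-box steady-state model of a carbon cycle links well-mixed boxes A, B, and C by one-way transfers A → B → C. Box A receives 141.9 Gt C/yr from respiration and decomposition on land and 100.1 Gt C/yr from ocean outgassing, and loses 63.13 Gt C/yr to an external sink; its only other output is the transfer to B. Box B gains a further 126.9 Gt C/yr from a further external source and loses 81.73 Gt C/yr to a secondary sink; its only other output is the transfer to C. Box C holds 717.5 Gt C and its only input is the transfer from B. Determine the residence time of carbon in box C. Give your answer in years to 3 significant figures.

Box A: F(A→B) = (141.9 + 100.1) − 63.13 = 178.87 Gt C/yr.
Box B: F(B→C) = (178.87 + 126.9) − 81.73 = 224.04 Gt C/yr.
Box C throughput = its input = 224.04 Gt C/yr; τ = 717.5 / 224.04 = 3.203 yr.

3.20 yr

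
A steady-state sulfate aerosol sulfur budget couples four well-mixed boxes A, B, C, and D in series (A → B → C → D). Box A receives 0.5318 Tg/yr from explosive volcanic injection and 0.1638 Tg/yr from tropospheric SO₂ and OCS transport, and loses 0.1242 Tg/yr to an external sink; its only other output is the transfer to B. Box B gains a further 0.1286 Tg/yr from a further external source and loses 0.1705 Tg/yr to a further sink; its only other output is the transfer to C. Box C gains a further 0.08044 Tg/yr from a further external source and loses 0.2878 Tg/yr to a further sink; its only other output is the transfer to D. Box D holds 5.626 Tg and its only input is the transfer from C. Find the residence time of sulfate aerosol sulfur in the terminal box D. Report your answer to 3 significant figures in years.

Box A: F(A→B) = (0.5318 + 0.1638) − 0.1242 = 0.57140 Tg/yr.
Box B: F(B→C) = (0.57140 + 0.1286) − 0.1705 = 0.52950 Tg/yr.
Box C: F(C→D) = (0.52950 + 0.08044) − 0.2878 = 0.32214 Tg/yr.
Box D throughput = its input = 0.32214 Tg/yr; τ = 5.626 / 0.32214 = 17.46 yr.

17.5 yr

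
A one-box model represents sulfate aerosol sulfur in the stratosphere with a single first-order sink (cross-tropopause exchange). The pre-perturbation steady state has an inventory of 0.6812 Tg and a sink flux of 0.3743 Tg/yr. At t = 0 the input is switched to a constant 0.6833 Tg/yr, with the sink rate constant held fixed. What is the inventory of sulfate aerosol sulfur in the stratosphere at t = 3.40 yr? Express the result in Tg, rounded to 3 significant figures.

τ = M₀/F₀ = 0.6812/0.3743 = 1.820 yr; rate constant k = 1/τ.
New steady state M_∞ = F₁/k = F₁·τ = 0.6833 × 1.820 = 1.2436 Tg.
M(t) = M_∞ + (M₀ − M_∞)·e^(−t/τ); t/τ = 3.40/1.820 = 1.868, so e^(−t/τ) = 0.1544.
M(t) = 1.2436 − 0.5624 × 0.1544 = 1.1567 Tg.

1.16 Tg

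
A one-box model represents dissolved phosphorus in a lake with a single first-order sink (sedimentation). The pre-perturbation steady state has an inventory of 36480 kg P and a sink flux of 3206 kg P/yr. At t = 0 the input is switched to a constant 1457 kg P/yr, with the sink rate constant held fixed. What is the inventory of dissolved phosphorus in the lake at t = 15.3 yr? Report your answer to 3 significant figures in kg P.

21800 kg P

τ = M₀/F₀ = 36480/3206 = 11.38 yr; rate constant k = 1/τ.
New steady state M_∞ = F₁/k = F₁·τ = 1457 × 11.38 = 16579 kg P.
M(t) = M_∞ + (M₀ − M_∞)·e^(−t/τ); t/τ = 15.3/11.38 = 1.345, so e^(−t/τ) = 0.2606.
M(t) = 16579 + 19900 × 0.2606 = 21766 kg P.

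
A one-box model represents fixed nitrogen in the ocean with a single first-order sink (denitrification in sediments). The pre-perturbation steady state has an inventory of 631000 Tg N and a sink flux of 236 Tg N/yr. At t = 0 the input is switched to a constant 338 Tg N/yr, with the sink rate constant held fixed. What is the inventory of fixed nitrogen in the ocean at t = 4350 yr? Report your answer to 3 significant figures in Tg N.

τ = M₀/F₀ = 631000/236 = 2674 yr; rate constant k = 1/τ.
New steady state M_∞ = F₁/k = F₁·τ = 338 × 2674 = 903720 Tg N.
M(t) = M_∞ + (M₀ − M_∞)·e^(−t/τ); t/τ = 4350/2674 = 1.627, so e^(−t/τ) = 0.1965.
M(t) = 903720 − 272700 × 0.1965 = 850120 Tg N.

850000 Tg N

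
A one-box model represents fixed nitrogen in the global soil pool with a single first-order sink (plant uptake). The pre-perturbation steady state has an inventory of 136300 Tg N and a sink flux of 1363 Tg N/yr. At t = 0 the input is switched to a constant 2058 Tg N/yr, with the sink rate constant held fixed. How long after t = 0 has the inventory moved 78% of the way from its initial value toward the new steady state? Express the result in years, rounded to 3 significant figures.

τ = M₀/F₀ = 136300/1363 = 100.0 yr.
The remaining gap fraction is e^(−t/τ); 78% covered ⇒ e^(−t/τ) = 0.220.
t = −τ ln(0.220) = 100.0 × 1.514 = 151.4 yr.

151 yr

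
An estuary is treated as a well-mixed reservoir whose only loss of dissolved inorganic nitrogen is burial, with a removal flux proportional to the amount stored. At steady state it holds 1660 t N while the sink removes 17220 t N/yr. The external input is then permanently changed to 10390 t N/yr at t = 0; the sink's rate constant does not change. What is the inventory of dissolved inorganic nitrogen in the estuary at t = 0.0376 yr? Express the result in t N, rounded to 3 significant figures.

1450 t N

The sink rate constant is k = F₀/M₀ = 17220/1660 = 10.37 yr⁻¹.
Solving dM/dt = F₁ − kM with M(0) = M₀ gives M(t) = F₁/k + (M₀ − F₁/k)·e^(−kt).
F₁/k = 10390/10.37 = 1001.6 t N; kt = 10.37 × 0.0376 = 0.3900, e^(−kt) = 0.6770.
M(0.0376) = 1001.6 + (1660 − 1001.6) × 0.6770 = 1001.6 + 445.8 = 1447.4 t N.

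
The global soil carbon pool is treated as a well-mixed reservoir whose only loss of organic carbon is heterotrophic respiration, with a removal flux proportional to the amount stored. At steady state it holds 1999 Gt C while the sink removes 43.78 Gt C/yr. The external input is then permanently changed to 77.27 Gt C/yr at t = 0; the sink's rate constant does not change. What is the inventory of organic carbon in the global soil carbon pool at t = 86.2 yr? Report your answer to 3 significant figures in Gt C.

The sink rate constant is k = F₀/M₀ = 43.78/1999 = 0.02190 yr⁻¹.
Solving dM/dt = F₁ − kM with M(0) = M₀ gives M(t) = F₁/k + (M₀ − F₁/k)·e^(−kt).
F₁/k = 77.27/0.02190 = 3528.2 Gt C; kt = 0.02190 × 86.2 = 1.888, e^(−kt) = 0.1514.
M(86.2) = 3528.2 + (1999 − 3528.2) × 0.1514 = 3528.2 − 231.5 = 3296.7 Gt C.

3300 Gt C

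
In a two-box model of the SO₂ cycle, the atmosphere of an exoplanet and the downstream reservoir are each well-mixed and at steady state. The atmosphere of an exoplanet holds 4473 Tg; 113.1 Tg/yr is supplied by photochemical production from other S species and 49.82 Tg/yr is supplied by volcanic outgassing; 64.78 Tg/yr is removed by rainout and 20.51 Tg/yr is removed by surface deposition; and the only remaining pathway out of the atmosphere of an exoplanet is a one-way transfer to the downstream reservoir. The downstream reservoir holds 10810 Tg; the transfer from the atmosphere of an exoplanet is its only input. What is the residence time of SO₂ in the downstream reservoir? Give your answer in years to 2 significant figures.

140 yr

Balance the atmosphere of an exoplanet: ΣF_in = 113.1 + 49.82 = 162.92 Tg/yr.
Transfer to the downstream reservoir = ΣF_in − (64.78 + 20.51) = 77.630 Tg/yr.
At steady state the output of the downstream reservoir equals its input, 77.630 Tg/yr.
τ = M / F = 10810 / 77.630 = 139.3 yr.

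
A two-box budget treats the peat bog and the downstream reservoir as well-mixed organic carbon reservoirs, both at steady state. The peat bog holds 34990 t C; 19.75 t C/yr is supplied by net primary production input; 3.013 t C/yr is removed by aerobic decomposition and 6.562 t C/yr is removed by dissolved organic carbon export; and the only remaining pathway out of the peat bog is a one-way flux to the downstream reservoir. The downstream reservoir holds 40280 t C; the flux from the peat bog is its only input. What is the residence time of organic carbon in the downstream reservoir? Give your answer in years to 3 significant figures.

Balance the peat bog: ΣF_in = 19.750 t C/yr.
Flux to the downstream reservoir = ΣF_in − (3.013 + 6.562) = 10.175 t C/yr.
At steady state the output of the downstream reservoir equals its input, 10.175 t C/yr.
τ = M / F = 40280 / 10.175 = 3959 yr.

3960 yr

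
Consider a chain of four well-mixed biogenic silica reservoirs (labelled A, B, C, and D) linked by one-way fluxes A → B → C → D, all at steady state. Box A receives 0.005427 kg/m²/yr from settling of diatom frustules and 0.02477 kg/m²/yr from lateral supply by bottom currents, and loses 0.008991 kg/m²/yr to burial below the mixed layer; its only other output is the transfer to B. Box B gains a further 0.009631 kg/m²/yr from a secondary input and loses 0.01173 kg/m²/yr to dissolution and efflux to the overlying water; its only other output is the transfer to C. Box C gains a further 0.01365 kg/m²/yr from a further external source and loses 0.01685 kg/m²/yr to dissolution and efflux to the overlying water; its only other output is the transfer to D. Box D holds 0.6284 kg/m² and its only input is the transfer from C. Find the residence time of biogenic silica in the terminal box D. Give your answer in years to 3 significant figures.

Box A: F(A→B) = (0.005427 + 0.02477) − 0.008991 = 0.021206 kg/m²/yr.
Box B: F(B→C) = (0.021206 + 0.009631) − 0.01173 = 0.019107 kg/m²/yr.
Box C: F(C→D) = (0.019107 + 0.01365) − 0.01685 = 0.015907 kg/m²/yr.
Box D throughput = its input = 0.015907 kg/m²/yr; τ = 0.6284 / 0.015907 = 39.50 yr.

39.5 yr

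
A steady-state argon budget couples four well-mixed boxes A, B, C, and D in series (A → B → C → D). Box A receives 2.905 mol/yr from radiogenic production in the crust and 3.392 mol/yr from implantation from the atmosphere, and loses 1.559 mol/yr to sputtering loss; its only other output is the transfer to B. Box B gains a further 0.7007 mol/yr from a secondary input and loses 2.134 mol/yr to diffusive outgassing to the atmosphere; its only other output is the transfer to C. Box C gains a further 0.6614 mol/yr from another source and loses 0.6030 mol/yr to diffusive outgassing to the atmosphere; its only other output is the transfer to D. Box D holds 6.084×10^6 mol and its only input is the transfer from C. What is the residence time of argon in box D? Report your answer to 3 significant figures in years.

Box A: F(A→B) = (2.905 + 3.392) − 1.559 = 4.7380 mol/yr.
Box B: F(B→C) = (4.7380 + 0.7007) − 2.134 = 3.3047 mol/yr.
Box C: F(C→D) = (3.3047 + 0.6614) − 0.6030 = 3.3631 mol/yr.
Box D throughput = its input = 3.3631 mol/yr; τ = 6.084×10^6 / 3.3631 = 1.809×10^6 yr.

1.81×10^6 yr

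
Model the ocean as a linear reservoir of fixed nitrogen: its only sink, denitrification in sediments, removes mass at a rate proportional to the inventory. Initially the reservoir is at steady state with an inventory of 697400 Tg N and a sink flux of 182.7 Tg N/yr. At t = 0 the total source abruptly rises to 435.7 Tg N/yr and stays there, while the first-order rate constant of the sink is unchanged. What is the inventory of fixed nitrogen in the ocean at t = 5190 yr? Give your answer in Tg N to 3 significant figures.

1.42×10^6 Tg N

τ = M₀/F₀ = 697400/182.7 = 3817 yr; rate constant k = 1/τ.
New steady state M_∞ = F₁/k = F₁·τ = 435.7 × 3817 = 1.6631×10^6 Tg N.
M(t) = M_∞ + (M₀ − M_∞)·e^(−t/τ); t/τ = 5190/3817 = 1.360, so e^(−t/τ) = 0.2568.
M(t) = 1.6631×10^6 − 965700 × 0.2568 = 1.4152×10^6 Tg N.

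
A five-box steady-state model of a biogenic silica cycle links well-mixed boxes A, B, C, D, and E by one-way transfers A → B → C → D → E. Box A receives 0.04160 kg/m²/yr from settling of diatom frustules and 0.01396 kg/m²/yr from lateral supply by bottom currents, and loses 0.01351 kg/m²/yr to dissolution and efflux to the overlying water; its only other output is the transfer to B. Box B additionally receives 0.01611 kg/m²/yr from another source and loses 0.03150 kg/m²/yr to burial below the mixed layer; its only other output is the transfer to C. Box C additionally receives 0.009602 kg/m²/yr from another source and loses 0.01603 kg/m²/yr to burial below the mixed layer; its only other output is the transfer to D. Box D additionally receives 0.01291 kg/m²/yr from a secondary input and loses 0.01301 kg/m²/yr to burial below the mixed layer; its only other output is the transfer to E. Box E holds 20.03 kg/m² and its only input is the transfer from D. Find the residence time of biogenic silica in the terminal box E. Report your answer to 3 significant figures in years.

995 yr

Box A: F(A→B) = (0.04160 + 0.01396) − 0.01351 = 0.042050 kg/m²/yr.
Box B: F(B→C) = (0.042050 + 0.01611) − 0.03150 = 0.026660 kg/m²/yr.
Box C: F(C→D) = (0.026660 + 0.009602) − 0.01603 = 0.020232 kg/m²/yr.
Box D: F(D→E) = (0.020232 + 0.01291) − 0.01301 = 0.020132 kg/m²/yr.
Box E throughput = its input = 0.020132 kg/m²/yr; τ = 20.03 / 0.020132 = 994.9 yr.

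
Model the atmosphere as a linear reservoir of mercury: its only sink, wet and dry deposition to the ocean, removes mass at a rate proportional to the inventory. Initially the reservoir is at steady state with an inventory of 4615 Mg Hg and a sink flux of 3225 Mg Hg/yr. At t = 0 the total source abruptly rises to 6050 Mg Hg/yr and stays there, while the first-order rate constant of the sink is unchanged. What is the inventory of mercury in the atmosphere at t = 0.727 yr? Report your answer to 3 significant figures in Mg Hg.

The sink rate constant is k = F₀/M₀ = 3225/4615 = 0.6988 yr⁻¹.
Solving dM/dt = F₁ − kM with M(0) = M₀ gives M(t) = F₁/k + (M₀ − F₁/k)·e^(−kt).
F₁/k = 6050/0.6988 = 8657.6 Mg Hg; kt = 0.6988 × 0.727 = 0.5080, e^(−kt) = 0.6017.
M(0.727) = 8657.6 + (4615 − 8657.6) × 0.6017 = 8657.6 − 2432 = 6225.3 Mg Hg.

6230 Mg Hg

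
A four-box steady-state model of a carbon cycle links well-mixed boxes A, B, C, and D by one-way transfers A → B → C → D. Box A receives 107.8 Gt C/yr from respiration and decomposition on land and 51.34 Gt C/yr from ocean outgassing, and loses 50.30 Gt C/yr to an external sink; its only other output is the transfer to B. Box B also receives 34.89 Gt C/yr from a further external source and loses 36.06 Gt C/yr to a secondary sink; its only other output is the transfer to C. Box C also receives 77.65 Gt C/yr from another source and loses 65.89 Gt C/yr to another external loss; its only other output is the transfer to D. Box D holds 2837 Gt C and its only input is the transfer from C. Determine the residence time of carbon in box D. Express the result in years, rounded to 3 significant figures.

23.8 yr

Box A: F(A→B) = (107.8 + 51.34) − 50.30 = 108.84 Gt C/yr.
Box B: F(B→C) = (108.84 + 34.89) − 36.06 = 107.67 Gt C/yr.
Box C: F(C→D) = (107.67 + 77.65) − 65.89 = 119.43 Gt C/yr.
Box D throughput = its input = 119.43 Gt C/yr; τ = 2837 / 119.43 = 23.75 yr.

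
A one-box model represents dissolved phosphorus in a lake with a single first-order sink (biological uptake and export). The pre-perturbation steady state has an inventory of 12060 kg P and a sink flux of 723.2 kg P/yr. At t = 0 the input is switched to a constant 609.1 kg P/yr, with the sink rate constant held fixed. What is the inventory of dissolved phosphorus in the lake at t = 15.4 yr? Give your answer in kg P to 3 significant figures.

Residence time τ = M₀/F₀ = 16.68 yr. The eventual steady state is M_∞ = M₀·(F₁/F₀) = 12060 × 609.1/723.2 = 10157 kg P.
The anomaly ΔM(t) = M(t) − M_∞ decays as ΔM₀·e^(−t/τ) with ΔM₀ = 12060 − 10157 = 1903 kg P.
At t = 15.4 yr, e^(−t/τ) = e^(−0.9235) = 0.3971, so ΔM = 755.6 kg P and M = 10157 + 755.6 = 10913 kg P.

10900 kg P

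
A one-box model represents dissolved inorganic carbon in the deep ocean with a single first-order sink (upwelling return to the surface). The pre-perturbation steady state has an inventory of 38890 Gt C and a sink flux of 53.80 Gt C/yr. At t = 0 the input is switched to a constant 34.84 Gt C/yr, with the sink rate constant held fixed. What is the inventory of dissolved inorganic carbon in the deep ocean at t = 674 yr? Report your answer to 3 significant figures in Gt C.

30600 Gt C

The sink rate constant is k = F₀/M₀ = 53.80/38890 = 0.001383 yr⁻¹.
Solving dM/dt = F₁ − kM with M(0) = M₀ gives M(t) = F₁/k + (M₀ − F₁/k)·e^(−kt).
F₁/k = 34.84/0.001383 = 25185 Gt C; kt = 0.001383 × 674 = 0.9324, e^(−kt) = 0.3936.
M(674) = 25185 + (38890 − 25185) × 0.3936 = 25185 + 5395 = 30579 Gt C.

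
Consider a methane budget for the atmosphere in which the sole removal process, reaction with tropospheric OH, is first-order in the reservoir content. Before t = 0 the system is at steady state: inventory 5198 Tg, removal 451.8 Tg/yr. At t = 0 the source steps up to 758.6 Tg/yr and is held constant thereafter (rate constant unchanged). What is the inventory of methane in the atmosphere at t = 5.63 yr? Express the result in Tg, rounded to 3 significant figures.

The sink rate constant is k = F₀/M₀ = 451.8/5198 = 0.08692 yr⁻¹.
Solving dM/dt = F₁ − kM with M(0) = M₀ gives M(t) = F₁/k + (M₀ − F₁/k)·e^(−kt).
F₁/k = 758.6/0.08692 = 8727.8 Tg; kt = 0.08692 × 5.63 = 0.4893, e^(−kt) = 0.6130.
M(5.63) = 8727.8 + (5198 − 8727.8) × 0.6130 = 8727.8 − 2164 = 6563.9 Tg.

6560 Tg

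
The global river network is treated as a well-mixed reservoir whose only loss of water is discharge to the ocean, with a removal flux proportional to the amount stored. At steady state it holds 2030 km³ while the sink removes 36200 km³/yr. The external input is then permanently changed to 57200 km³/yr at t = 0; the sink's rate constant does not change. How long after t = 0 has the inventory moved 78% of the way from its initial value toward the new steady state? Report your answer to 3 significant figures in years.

0.0849 yr

τ = M₀/F₀ = 2030/36200 = 0.05608 yr.
The remaining gap fraction is e^(−t/τ); 78% covered ⇒ e^(−t/τ) = 0.220.
t = −τ ln(0.220) = 0.05608 × 1.514 = 0.08491 yr.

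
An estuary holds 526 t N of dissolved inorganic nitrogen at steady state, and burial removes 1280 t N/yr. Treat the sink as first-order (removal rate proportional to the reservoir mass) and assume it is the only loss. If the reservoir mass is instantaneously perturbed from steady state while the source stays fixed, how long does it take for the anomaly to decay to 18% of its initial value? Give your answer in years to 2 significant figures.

0.70 yr

For a linear reservoir the anomaly decays as exp(−t/τ) with τ = M/F = 526/1280 = 0.4109 yr.
exp(−t/τ) = 0.18 ⇒ t = −τ ln(0.18) = 0.4109 × 1.715 = 0.7047 yr.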